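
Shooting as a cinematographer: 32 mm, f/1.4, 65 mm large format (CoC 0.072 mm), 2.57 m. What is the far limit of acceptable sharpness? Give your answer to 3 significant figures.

Hyperfocal distance H = f²/(N·c) + f = 32²/(1.4 × 0.072) + 32 = 1024/0.1008 + 32 ≈ 10190.7 mm ≈ 10.19 m.
Far limit Df = s·(H − f)/(H − s) = 2570 × (10190.7 − 32) / (10190.7 − 2570) = 2570 × 10158.7 / 7620.7 ≈ 3425.9 mm ≈ 3.43 m.

3.43 m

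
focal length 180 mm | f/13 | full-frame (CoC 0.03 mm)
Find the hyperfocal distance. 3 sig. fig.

83.3 m

Hyperfocal distance H = f²/(N·c) + f = 180²/(13 × 0.03) + 180 = 32400/0.39 + 180 ≈ 83256.9 mm ≈ 83.3 m.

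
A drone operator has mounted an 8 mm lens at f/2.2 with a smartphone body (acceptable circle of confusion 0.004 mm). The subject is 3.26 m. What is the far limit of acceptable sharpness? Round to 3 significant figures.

5.90 m

Hyperfocal distance H = f²/(N·c) + f = 8²/(2.2 × 0.004) + 8 = 64/0.0088 + 8 ≈ 7280.7 mm ≈ 7.281 m.
Far limit Df = s·(H − f)/(H − s) = 3260 × (7280.7 − 8) / (7280.7 − 3260) = 3260 × 7272.7 / 4020.7 ≈ 5896.7 mm ≈ 5.90 m.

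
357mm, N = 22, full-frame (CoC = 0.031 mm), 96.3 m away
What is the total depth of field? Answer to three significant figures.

134 m

Hyperfocal distance H = f²/(N·c) + f = 357²/(22 × 0.031) + 357 = 127449/0.682 + 357 ≈ 187232.4 mm ≈ 187.2 m.
Near limit Dn = s·(H − f)/(H + s − 2f) = 96300 × (187232.4 − 357) / (187232.4 + 96300 − 2 × 357) = 96300 × 186875.4 / 282818.4 ≈ 63631 mm.
Far limit Df = s·(H − f)/(H − s) = 96300 × (187232.4 − 357) / (187232.4 − 96300) = 96300 × 186875.4 / 90932.4 ≈ 197906 mm.
Depth of field = Df − Dn = 197906 − 63631 ≈ 134275 mm ≈ 134 m.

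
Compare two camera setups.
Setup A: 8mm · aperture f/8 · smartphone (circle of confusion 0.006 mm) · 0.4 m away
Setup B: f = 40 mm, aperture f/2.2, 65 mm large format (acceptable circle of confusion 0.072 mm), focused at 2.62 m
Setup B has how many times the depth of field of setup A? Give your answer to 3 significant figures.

5.56

Setup A: H = 8²/(8×0.006) + 8 ≈ 1341.3 mm; DoF = Df − Dn = 566.57 − 309.12 ≈ 257.45 mm.
Setup B: H = 40²/(2.2×0.072) + 40 ≈ 10141.0 mm; DoF = Df − Dn = 3518.8 − 2087.0 ≈ 1431.8 mm.
Ratio = 1431.8 / 257.45 ≈ 5.56.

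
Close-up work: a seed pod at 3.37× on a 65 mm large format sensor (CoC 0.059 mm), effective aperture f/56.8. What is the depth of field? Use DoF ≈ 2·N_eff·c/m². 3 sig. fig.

At magnification m, DoF ≈ 2·N_eff·c/m² = 2 × 56.8 × 0.059 / 3.37² = 6.702 / 11.36 ≈ 0.59 mm.

0.590 mm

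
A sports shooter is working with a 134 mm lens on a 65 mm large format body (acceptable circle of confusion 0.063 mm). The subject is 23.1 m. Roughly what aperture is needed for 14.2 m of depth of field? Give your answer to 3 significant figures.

f/3.51

Write h = H − f = f²/(N·c). The thin-lens limits are Dn = s·h/(h + (s−f)) and Df = s·h/(h − (s−f)), so DoF = Df − Dn = 2·s·(s−f)·h / (h² − (s−f)²).
That is a quadratic in h: DoF·h² − 2·s·(s−f)·h − DoF·(s−f)² = 0 ⇒ h = (s−f)·(s + √(s² + DoF²)) / DoF = 22966 × (23100 + √(23100² + 14200²)) / 14200 = 22966 × (23100 + 27115.5) / 14200 ≈ 81215 mm.
Then N = f²/(c·h) = 134² / (0.063 × 81215) = 17956 / 5116.5 ≈ 3.51.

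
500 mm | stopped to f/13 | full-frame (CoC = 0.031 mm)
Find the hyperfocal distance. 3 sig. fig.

621 m

Hyperfocal distance H = f²/(N·c) + f = 500²/(13 × 0.031) + 500 = 250000/0.403 + 500 ≈ 620847.4 mm ≈ 621 m.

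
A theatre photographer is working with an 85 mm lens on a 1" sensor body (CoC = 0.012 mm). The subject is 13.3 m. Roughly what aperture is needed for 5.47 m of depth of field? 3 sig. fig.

f/9

Write h = H − f = f²/(N·c). The thin-lens limits are Dn = s·h/(h + (s−f)) and Df = s·h/(h − (s−f)), so DoF = Df − Dn = 2·s·(s−f)·h / (h² − (s−f)²).
That is a quadratic in h: DoF·h² − 2·s·(s−f)·h − DoF·(s−f)² = 0 ⇒ h = (s−f)·(s + √(s² + DoF²)) / DoF = 13215 × (13300 + √(13300² + 5470²)) / 5470 = 13215 × (13300 + 14380.9) / 5470 ≈ 66874 mm.
Then N = f²/(c·h) = 85² / (0.012 × 66874) = 7225 / 802.49 ≈ 9.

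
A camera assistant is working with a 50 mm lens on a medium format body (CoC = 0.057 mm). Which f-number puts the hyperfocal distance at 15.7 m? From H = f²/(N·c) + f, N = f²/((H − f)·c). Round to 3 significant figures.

Rearrange H = f²/(N·c) + f for N: N = f² / ((H − f)·c).
N = 50² / ((15700 − 50) × 0.057) = 2500 / 892.1 ≈ 2.80.

f/2.80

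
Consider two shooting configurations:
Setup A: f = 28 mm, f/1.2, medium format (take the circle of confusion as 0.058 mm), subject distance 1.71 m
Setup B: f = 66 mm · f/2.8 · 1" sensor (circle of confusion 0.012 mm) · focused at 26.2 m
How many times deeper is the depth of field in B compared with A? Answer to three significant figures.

Setup A: H = 28²/(1.2×0.058) + 28 ≈ 11292.4 mm; DoF = Df − Dn = 2010.16 − 1487.84 ≈ 522.32 mm.
Setup B: H = 66²/(2.8×0.012) + 66 ≈ 129708.9 mm; DoF = Df − Dn = 32815 − 21805 ≈ 11010 mm.
Ratio = 11010 / 522.32 ≈ 21.1.

21.1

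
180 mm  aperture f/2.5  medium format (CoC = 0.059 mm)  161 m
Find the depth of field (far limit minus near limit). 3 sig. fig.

Hyperfocal distance H = f²/(N·c) + f = 180²/(2.5 × 0.059) + 180 = 32400/0.1475 + 180 ≈ 219841.0 mm ≈ 219.8 m.
Near limit Dn = s·(H − f)/(H + s − 2f) = 161000 × (219841.0 − 180) / (219841.0 + 161000 − 2 × 180) = 161000 × 219661.0 / 380481.0 ≈ 92949 mm.
Far limit Df = s·(H − f)/(H − s) = 161000 × (219841.0 − 180) / (219841.0 − 161000) = 161000 × 219661.0 / 58841.0 ≈ 601034 mm.
Depth of field = Df − Dn = 601034 − 92949 ≈ 508085 mm ≈ 508 m.

508 m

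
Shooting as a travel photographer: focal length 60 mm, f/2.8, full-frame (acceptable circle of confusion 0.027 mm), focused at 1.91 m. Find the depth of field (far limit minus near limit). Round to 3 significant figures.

149 mm

Hyperfocal distance H = f²/(N·c) + f = 60²/(2.8 × 0.027) + 60 = 3600/0.0756 + 60 ≈ 47679.0 mm ≈ 47.68 m.
Near limit Dn = s·(H − f)/(H + s − 2f) = 1910 × (47679.0 − 60) / (47679.0 + 1910 − 2 × 60) = 1910 × 47619.0 / 49469.0 ≈ 1838.57 mm.
Far limit Df = s·(H − f)/(H − s) = 1910 × (47679.0 − 60) / (47679.0 − 1910) = 1910 × 47619.0 / 45769.0 ≈ 1987.20 mm.
Depth of field = Df − Dn = 1987.20 − 1838.57 ≈ 148.63 mm.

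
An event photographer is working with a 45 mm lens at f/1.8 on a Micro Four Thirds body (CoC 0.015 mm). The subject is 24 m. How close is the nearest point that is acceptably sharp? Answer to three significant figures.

18.2 m

Hyperfocal distance H = f²/(N·c) + f = 45²/(1.8 × 0.015) + 45 = 2025/0.027 + 45 ≈ 75045.0 mm ≈ 75.05 m.
Near limit Dn = s·(H − f)/(H + s − 2f) = 24000 × (75045.0 − 45) / (75045.0 + 24000 − 2 × 45) = 24000 × 75000.0 / 98955.0 ≈ 18190 mm ≈ 18.2 m.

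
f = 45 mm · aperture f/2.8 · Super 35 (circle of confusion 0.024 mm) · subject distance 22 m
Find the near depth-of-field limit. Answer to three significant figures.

Hyperfocal distance H = f²/(N·c) + f = 45²/(2.8 × 0.024) + 45 = 2025/0.0672 + 45 ≈ 30178.9 mm ≈ 30.18 m.
Near limit Dn = s·(H − f)/(H + s − 2f) = 22000 × (30178.9 − 45) / (30178.9 + 22000 − 2 × 45) = 22000 × 30133.9 / 52088.9 ≈ 12727 mm ≈ 12.7 m.

12.7 m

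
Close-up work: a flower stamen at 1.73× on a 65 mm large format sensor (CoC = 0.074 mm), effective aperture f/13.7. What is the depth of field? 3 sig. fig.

0.677 mm

At magnification m, DoF ≈ 2·N_eff·c/m² = 2 × 13.7 × 0.074 / 1.73² = 2.028 / 2.993 ≈ 0.677 mm.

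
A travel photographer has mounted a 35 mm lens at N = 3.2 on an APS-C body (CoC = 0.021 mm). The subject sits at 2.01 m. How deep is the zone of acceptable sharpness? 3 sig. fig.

Hyperfocal distance H = f²/(N·c) + f = 35²/(3.2 × 0.021) + 35 = 1225/0.0672 + 35 ≈ 18264.2 mm ≈ 18.26 m.
Near limit Dn = s·(H − f)/(H + s − 2f) = 2010 × (18264.2 − 35) / (18264.2 + 2010 − 2 × 35) = 2010 × 18229.2 / 20204.2 ≈ 1813.52 mm.
Far limit Df = s·(H − f)/(H − s) = 2010 × (18264.2 − 35) / (18264.2 − 2010) = 2010 × 18229.2 / 16254.2 ≈ 2254.23 mm.
Depth of field = Df − Dn = 2254.23 − 1813.52 ≈ 440.71 mm.

441 mm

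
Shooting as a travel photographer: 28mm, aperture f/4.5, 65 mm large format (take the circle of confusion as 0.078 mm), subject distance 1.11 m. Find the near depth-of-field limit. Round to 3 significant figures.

0.748 m

Hyperfocal distance H = f²/(N·c) + f = 28²/(4.5 × 0.078) + 28 = 784/0.351 + 28 ≈ 2261.6 mm ≈ 2.262 m.
Near limit Dn = s·(H − f)/(H + s − 2f) = 1110 × (2261.6 − 28) / (2261.6 + 1110 − 2 × 28) = 1110 × 2233.6 / 3315.6 ≈ 747.77 mm ≈ 0.748 m.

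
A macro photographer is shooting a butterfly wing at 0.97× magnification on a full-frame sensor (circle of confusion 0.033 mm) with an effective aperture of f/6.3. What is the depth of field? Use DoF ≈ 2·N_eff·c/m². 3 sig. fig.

0.442 mm

At magnification m, DoF ≈ 2·N_eff·c/m² = 2 × 6.3 × 0.033 / 0.97² = 0.4158 / 0.9409 ≈ 0.442 mm.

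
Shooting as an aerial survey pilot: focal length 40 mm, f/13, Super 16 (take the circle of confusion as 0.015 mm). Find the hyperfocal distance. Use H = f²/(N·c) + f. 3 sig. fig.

8.25 m

Hyperfocal distance H = f²/(N·c) + f = 40²/(13 × 0.015) + 40 = 1600/0.195 + 40 ≈ 8245.1 mm ≈ 8.25 m.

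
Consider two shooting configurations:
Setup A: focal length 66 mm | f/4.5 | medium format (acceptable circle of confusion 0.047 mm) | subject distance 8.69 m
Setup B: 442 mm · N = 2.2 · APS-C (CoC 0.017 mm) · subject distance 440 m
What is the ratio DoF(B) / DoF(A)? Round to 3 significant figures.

8.45

Setup A: H = 66²/(4.5×0.047) + 66 ≈ 20661.7 mm; DoF = Df − Dn = 14950.0 − 6125.2 ≈ 8824.8 mm.
Setup B: H = 442²/(2.2×0.017) + 442 ≈ 5224078.4 mm; DoF = Df − Dn = 480427 − 405849 ≈ 74578 mm.
Ratio = 74578 / 8824.8 ≈ 8.45.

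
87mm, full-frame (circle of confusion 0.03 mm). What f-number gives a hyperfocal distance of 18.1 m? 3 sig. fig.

Rearrange H = f²/(N·c) + f for N: N = f² / ((H − f)·c).
N = 87² / ((18100 − 87) × 0.03) = 7569 / 540.4 ≈ 14.

f/14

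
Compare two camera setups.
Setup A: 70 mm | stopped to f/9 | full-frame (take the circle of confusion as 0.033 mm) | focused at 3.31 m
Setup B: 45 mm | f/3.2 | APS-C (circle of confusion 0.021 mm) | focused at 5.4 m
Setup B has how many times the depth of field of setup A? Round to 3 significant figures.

Setup A: H = 70²/(9×0.033) + 70 ≈ 16568.3 mm; DoF = Df − Dn = 4118.9 − 2766.7 ≈ 1352.2 mm.
Setup B: H = 45²/(3.2×0.021) + 45 ≈ 30178.9 mm; DoF = Df − Dn = 6567.0 − 4585.2 ≈ 1981.8 mm.
Ratio = 1981.8 / 1352.2 ≈ 1.47.

1.47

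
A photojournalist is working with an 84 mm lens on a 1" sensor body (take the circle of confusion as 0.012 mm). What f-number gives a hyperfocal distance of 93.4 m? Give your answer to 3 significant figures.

Rearrange H = f²/(N·c) + f for N: N = f² / ((H − f)·c).
N = 84² / ((93400 − 84) × 0.012) = 7056 / 1120 ≈ 6.30.

f/6.30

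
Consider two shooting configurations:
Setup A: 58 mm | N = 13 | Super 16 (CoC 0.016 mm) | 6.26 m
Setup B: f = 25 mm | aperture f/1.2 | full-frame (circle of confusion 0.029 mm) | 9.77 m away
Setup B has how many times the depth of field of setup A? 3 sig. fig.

Setup A: H = 58²/(13×0.016) + 58 ≈ 16231.1 mm; DoF = Df − Dn = 10153.7 − 4524.8 ≈ 5628.9 mm.
Setup B: H = 25²/(1.2×0.029) + 25 ≈ 17984.8 mm; DoF = Df − Dn = 21360 − 6333 ≈ 15027 mm.
Ratio = 15027 / 5628.9 ≈ 2.67.

2.67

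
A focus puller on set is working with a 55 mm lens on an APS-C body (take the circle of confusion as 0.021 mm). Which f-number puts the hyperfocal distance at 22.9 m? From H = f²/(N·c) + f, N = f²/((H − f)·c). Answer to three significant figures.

Rearrange H = f²/(N·c) + f for N: N = f² / ((H − f)·c).
N = 55² / ((22900 − 55) × 0.021) = 3025 / 479.7 ≈ 6.31.

f/6.31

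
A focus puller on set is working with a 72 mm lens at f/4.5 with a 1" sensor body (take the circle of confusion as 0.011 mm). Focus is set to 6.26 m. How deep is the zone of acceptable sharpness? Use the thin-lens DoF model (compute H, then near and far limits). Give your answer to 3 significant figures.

0.742 m

Hyperfocal distance H = f²/(N·c) + f = 72²/(4.5 × 0.011) + 72 = 5184/0.0495 + 72 ≈ 104799.3 mm ≈ 104.8 m.
Near limit Dn = s·(H − f)/(H + s − 2f) = 6260 × (104799.3 − 72) / (104799.3 + 6260 − 2 × 72) = 6260 × 104727.3 / 110915.3 ≈ 5910.75 mm.
Far limit Df = s·(H − f)/(H − s) = 6260 × (104799.3 − 72) / (104799.3 − 6260) = 6260 × 104727.3 / 98539.3 ≈ 6653.11 mm.
Depth of field = Df − Dn = 6653.11 − 5910.75 ≈ 742.36 mm ≈ 0.742 m.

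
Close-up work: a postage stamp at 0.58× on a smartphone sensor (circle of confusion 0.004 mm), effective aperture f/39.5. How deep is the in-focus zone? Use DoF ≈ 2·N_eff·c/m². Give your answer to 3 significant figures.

0.939 mm

At magnification m, DoF ≈ 2·N_eff·c/m² = 2 × 39.5 × 0.004 / 0.58² = 0.316 / 0.3364 ≈ 0.939 mm.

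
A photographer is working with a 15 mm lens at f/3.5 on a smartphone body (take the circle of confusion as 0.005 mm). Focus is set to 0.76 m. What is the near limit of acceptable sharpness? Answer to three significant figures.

Hyperfocal distance H = f²/(N·c) + f = 15²/(3.5 × 0.005) + 15 = 225/0.0175 + 15 ≈ 12872.1 mm ≈ 12.87 m.
Near limit Dn = s·(H − f)/(H + s − 2f) = 760 × (12872.1 − 15) / (12872.1 + 760 − 2 × 15) = 760 × 12857.1 / 13602.1 ≈ 718.37 mm ≈ 0.718 m.

0.718 m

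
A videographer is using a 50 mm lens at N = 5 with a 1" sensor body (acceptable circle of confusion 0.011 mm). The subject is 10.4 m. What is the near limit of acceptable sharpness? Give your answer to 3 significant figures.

Hyperfocal distance H = f²/(N·c) + f = 50²/(5 × 0.011) + 50 = 2500/0.055 + 50 ≈ 45504.5 mm ≈ 45.50 m.
Near limit Dn = s·(H − f)/(H + s − 2f) = 10400 × (45504.5 − 50) / (45504.5 + 10400 − 2 × 50) = 10400 × 45454.5 / 55804.5 ≈ 8471.1 mm ≈ 8.47 m.

8.47 m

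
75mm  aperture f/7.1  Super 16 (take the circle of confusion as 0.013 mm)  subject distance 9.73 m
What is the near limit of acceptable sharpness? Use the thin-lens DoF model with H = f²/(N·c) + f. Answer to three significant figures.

Hyperfocal distance H = f²/(N·c) + f = 75²/(7.1 × 0.013) + 75 = 5625/0.0923 + 75 ≈ 61017.6 mm ≈ 61.02 m.
Near limit Dn = s·(H − f)/(H + s − 2f) = 9730 × (61017.6 − 75) / (61017.6 + 9730 − 2 × 75) = 9730 × 60942.6 / 70597.6 ≈ 8399.3 mm ≈ 8.40 m.

8.40 m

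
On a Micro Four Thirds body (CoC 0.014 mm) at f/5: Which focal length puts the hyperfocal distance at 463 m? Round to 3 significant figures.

180 mm

From H = f²/(N·c) + f, with f ≪ H: f ≈ √(H·N·c) = √(463000 × 5 × 0.014) = √32410 ≈ 180.0 mm.
The +f correction barely moves this — solving exactly, f² + N·c·f − N·c·H = 0 ⇒ f = (−N·c + √((N·c)² + 4·N·c·H))/2 = (−0.07 + √129640)/2 ≈ 179.99 mm, so f ≈ 180 mm.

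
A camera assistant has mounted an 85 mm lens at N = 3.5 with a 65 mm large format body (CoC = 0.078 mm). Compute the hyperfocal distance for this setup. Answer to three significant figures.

Hyperfocal distance H = f²/(N·c) + f = 85²/(3.5 × 0.078) + 85 = 7225/0.273 + 85 ≈ 26550.2 mm ≈ 26.6 m.

26.6 m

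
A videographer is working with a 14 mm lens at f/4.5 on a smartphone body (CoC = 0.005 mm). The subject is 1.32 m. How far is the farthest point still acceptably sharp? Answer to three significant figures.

1.55 m

Hyperfocal distance H = f²/(N·c) + f = 14²/(4.5 × 0.005) + 14 = 196/0.0225 + 14 ≈ 8725.1 mm ≈ 8.725 m.
Far limit Df = s·(H − f)/(H − s) = 1320 × (8725.1 − 14) / (8725.1 − 1320) = 1320 × 8711.1 / 7405.1 ≈ 1552.8 mm ≈ 1.55 m.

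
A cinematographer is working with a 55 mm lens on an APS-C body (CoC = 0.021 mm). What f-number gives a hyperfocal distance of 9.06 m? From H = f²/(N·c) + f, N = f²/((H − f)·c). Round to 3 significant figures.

f/16

Rearrange H = f²/(N·c) + f for N: N = f² / ((H − f)·c).
N = 55² / ((9060 − 55) × 0.021) = 3025 / 189.1 ≈ 16.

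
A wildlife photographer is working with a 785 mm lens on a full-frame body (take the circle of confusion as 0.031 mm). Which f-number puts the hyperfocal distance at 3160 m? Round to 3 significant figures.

f/6.29

Rearrange H = f²/(N·c) + f for N: N = f² / ((H − f)·c).
N = 785² / ((3160000 − 785) × 0.031) = 616225 / 97936 ≈ 6.29.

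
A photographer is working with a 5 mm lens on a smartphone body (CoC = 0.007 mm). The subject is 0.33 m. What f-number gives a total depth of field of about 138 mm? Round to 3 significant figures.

Write h = H − f = f²/(N·c). The thin-lens limits are Dn = s·h/(h + (s−f)) and Df = s·h/(h − (s−f)), so DoF = Df − Dn = 2·s·(s−f)·h / (h² − (s−f)²).
That is a quadratic in h: DoF·h² − 2·s·(s−f)·h − DoF·(s−f)² = 0 ⇒ h = (s−f)·(s + √(s² + DoF²)) / DoF = 325 × (330 + √(330² + 138²)) / 138 = 325 × (330 + 357.693) / 138 ≈ 1619.6 mm.
Then N = f²/(c·h) = 5² / (0.007 × 1619.6) = 25 / 11.337 ≈ 2.21.

f/2.21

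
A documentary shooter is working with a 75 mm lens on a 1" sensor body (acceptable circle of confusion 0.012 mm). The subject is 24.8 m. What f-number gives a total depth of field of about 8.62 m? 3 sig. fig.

Write h = H − f = f²/(N·c). The thin-lens limits are Dn = s·h/(h + (s−f)) and Df = s·h/(h − (s−f)), so DoF = Df − Dn = 2·s·(s−f)·h / (h² − (s−f)²).
That is a quadratic in h: DoF·h² − 2·s·(s−f)·h − DoF·(s−f)² = 0 ⇒ h = (s−f)·(s + √(s² + DoF²)) / DoF = 24725 × (24800 + √(24800² + 8620²)) / 8620 = 24725 × (24800 + 26255.4) / 8620 ≈ 146444 mm.
Then N = f²/(c·h) = 75² / (0.012 × 146444) = 5625 / 1757.3 ≈ 3.20.

f/3.20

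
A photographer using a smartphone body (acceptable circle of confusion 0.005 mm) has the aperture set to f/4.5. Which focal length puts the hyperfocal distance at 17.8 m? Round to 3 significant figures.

20.0 mm

From H = f²/(N·c) + f, with f ≪ H: f ≈ √(H·N·c) = √(17800 × 4.5 × 0.005) = √400.50 ≈ 20.01 mm.
The +f correction barely moves this — solving exactly, f² + N·c·f − N·c·H = 0 ⇒ f = (−N·c + √((N·c)² + 4·N·c·H))/2 = (−0.0225 + √1602.0)/2 ≈ 20.001 mm, so f ≈ 20.0 mm.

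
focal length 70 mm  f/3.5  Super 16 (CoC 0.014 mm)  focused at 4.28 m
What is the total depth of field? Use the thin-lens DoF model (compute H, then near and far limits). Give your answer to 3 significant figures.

361 mm

Hyperfocal distance H = f²/(N·c) + f = 70²/(3.5 × 0.014) + 70 = 4900/0.049 + 70 ≈ 100070.0 mm ≈ 100.1 m.
Near limit Dn = s·(H − f)/(H + s − 2f) = 4280 × (100070.0 − 70) / (100070.0 + 4280 − 2 × 70) = 4280 × 100000.0 / 104210.0 ≈ 4107.09 mm.
Far limit Df = s·(H − f)/(H − s) = 4280 × (100070.0 − 70) / (100070.0 − 4280) = 4280 × 100000.0 / 95790.0 ≈ 4468.11 mm.
Depth of field = Df − Dn = 4468.11 − 4107.09 ≈ 361.02 mm.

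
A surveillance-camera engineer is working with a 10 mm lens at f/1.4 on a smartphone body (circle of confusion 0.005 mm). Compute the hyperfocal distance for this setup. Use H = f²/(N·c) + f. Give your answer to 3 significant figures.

Hyperfocal distance H = f²/(N·c) + f = 10²/(1.4 × 0.005) + 10 = 100/0.007 + 10 ≈ 14295.7 mm ≈ 14.3 m.

14.3 m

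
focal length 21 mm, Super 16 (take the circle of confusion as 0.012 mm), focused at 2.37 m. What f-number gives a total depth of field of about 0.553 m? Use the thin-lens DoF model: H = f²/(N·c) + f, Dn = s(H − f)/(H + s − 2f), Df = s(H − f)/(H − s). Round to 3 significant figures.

f/1.80

Write h = H − f = f²/(N·c). The thin-lens limits are Dn = s·h/(h + (s−f)) and Df = s·h/(h − (s−f)), so DoF = Df − Dn = 2·s·(s−f)·h / (h² − (s−f)²).
That is a quadratic in h: DoF·h² − 2·s·(s−f)·h − DoF·(s−f)² = 0 ⇒ h = (s−f)·(s + √(s² + DoF²)) / DoF = 2349 × (2370 + √(2370² + 553²)) / 553 = 2349 × (2370 + 2433.66) / 553 ≈ 20405 mm.
Then N = f²/(c·h) = 21² / (0.012 × 20405) = 441 / 244.86 ≈ 1.80.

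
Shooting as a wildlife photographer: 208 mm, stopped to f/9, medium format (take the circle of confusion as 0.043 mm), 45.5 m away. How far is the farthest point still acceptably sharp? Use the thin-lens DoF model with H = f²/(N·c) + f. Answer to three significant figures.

76.5 m

Hyperfocal distance H = f²/(N·c) + f = 208²/(9 × 0.043) + 208 = 43264/0.387 + 208 ≈ 112001.3 mm ≈ 112.0 m.
Far limit Df = s·(H − f)/(H − s) = 45500 × (112001.3 − 208) / (112001.3 − 45500) = 45500 × 111793.3 / 66501.3 ≈ 76489 mm ≈ 76.5 m.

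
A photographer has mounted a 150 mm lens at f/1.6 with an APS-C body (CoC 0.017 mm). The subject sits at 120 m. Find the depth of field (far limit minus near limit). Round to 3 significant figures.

35.5 m

Hyperfocal distance H = f²/(N·c) + f = 150²/(1.6 × 0.017) + 150 = 22500/0.0272 + 150 ≈ 827355.9 mm ≈ 827.4 m.
Near limit Dn = s·(H − f)/(H + s − 2f) = 120000 × (827355.9 − 150) / (827355.9 + 120000 − 2 × 150) = 120000 × 827205.9 / 947055.9 ≈ 104814 mm.
Far limit Df = s·(H − f)/(H − s) = 120000 × (827355.9 − 150) / (827355.9 − 120000) = 120000 × 827205.9 / 707355.9 ≈ 140332 mm.
Depth of field = Df − Dn = 140332 − 104814 ≈ 35518 mm ≈ 35.5 m.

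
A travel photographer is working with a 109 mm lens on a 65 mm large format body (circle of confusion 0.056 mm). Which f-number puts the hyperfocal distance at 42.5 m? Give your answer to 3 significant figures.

f/5

Rearrange H = f²/(N·c) + f for N: N = f² / ((H − f)·c).
N = 109² / ((42500 − 109) × 0.056) = 11881 / 2374 ≈ 5.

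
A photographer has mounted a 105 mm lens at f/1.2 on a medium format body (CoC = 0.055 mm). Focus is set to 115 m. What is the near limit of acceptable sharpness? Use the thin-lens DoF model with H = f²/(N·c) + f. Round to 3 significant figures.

Hyperfocal distance H = f²/(N·c) + f = 105²/(1.2 × 0.055) + 105 = 11025/0.066 + 105 ≈ 167150.5 mm ≈ 167.2 m.
Near limit Dn = s·(H − f)/(H + s − 2f) = 115000 × (167150.5 − 105) / (167150.5 + 115000 − 2 × 105) = 115000 × 167045.5 / 281940.5 ≈ 68136 mm ≈ 68.1 m.

68.1 m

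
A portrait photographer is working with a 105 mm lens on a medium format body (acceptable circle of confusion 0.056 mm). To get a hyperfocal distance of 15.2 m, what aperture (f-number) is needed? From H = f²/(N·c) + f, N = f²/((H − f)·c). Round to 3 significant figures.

Rearrange H = f²/(N·c) + f for N: N = f² / ((H − f)·c).
N = 105² / ((15200 − 105) × 0.056) = 11025 / 845.3 ≈ 13.

f/13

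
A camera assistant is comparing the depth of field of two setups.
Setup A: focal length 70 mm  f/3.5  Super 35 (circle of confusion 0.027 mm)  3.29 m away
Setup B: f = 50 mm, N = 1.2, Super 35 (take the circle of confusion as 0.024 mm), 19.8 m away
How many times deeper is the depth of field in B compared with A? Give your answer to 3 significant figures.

Setup A: H = 70²/(3.5×0.027) + 70 ≈ 51921.9 mm; DoF = Df − Dn = 3507.84 − 3097.64 ≈ 410.20 mm.
Setup B: H = 50²/(1.2×0.024) + 50 ≈ 86855.6 mm; DoF = Df − Dn = 25631.7 − 16130.1 ≈ 9501.6 mm.
Ratio = 9501.6 / 410.20 ≈ 23.2.

23.2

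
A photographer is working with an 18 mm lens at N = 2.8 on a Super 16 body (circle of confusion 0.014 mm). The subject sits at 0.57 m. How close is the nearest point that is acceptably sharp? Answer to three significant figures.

0.534 m

Hyperfocal distance H = f²/(N·c) + f = 18²/(2.8 × 0.014) + 18 = 324/0.0392 + 18 ≈ 8283.3 mm ≈ 8.283 m.
Near limit Dn = s·(H − f)/(H + s − 2f) = 570 × (8283.3 − 18) / (8283.3 + 570 − 2 × 18) = 570 × 8265.3 / 8817.3 ≈ 534.32 mm ≈ 0.534 m.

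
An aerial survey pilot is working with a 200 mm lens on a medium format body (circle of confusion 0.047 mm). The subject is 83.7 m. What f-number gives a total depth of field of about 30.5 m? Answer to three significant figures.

Write h = H − f = f²/(N·c). The thin-lens limits are Dn = s·h/(h + (s−f)) and Df = s·h/(h − (s−f)), so DoF = Df − Dn = 2·s·(s−f)·h / (h² − (s−f)²).
That is a quadratic in h: DoF·h² − 2·s·(s−f)·h − DoF·(s−f)² = 0 ⇒ h = (s−f)·(s + √(s² + DoF²)) / DoF = 83500 × (83700 + √(83700² + 30500²)) / 30500 = 83500 × (83700 + 89083.9) / 30500 ≈ 473031 mm.
Then N = f²/(c·h) = 200² / (0.047 × 473031) = 40000 / 22232 ≈ 1.80.

f/1.80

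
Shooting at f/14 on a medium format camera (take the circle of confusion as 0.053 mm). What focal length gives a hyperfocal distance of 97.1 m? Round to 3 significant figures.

268 mm

From H = f²/(N·c) + f, with f ≪ H: f ≈ √(H·N·c) = √(97100 × 14 × 0.053) = √72048 ≈ 268.4 mm.
The +f correction barely moves this — solving exactly, f² + N·c·f − N·c·H = 0 ⇒ f = (−N·c + √((N·c)² + 4·N·c·H))/2 = (−0.742 + √288193)/2 ≈ 268.05 mm, so f ≈ 268 mm.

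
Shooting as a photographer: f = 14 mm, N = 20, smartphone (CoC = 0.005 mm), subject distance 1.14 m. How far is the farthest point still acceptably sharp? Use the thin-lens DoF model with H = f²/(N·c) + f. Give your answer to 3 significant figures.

Hyperfocal distance H = f²/(N·c) + f = 14²/(20 × 0.005) + 14 = 196/0.1 + 14 ≈ 1974.0 mm ≈ 1.974 m.
Far limit Df = s·(H − f)/(H − s) = 1140 × (1974.0 − 14) / (1974.0 − 1140) = 1140 × 1960.0 / 834.0 ≈ 2679.1 mm ≈ 2.68 m.

2.68 m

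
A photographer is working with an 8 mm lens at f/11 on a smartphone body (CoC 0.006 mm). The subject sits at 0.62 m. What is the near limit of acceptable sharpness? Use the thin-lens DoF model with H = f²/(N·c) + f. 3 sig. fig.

380 mm

Hyperfocal distance H = f²/(N·c) + f = 8²/(11 × 0.006) + 8 = 64/0.066 + 8 ≈ 977.7 mm ≈ 0.978 m.
Near limit Dn = s·(H − f)/(H + s − 2f) = 620 × (977.7 − 8) / (977.7 + 620 − 2 × 8) = 620 × 969.7 / 1581.7 ≈ 380.11 mm.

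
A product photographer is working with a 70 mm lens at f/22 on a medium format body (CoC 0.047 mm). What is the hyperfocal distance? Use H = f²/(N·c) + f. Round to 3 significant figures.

Hyperfocal distance H = f²/(N·c) + f = 70²/(22 × 0.047) + 70 = 4900/1.034 + 70 ≈ 4808.9 mm ≈ 4.81 m.

4.81 m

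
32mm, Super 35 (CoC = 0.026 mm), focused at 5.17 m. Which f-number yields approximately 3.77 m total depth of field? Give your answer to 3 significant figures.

Write h = H − f = f²/(N·c). The thin-lens limits are Dn = s·h/(h + (s−f)) and Df = s·h/(h − (s−f)), so DoF = Df − Dn = 2·s·(s−f)·h / (h² − (s−f)²).
That is a quadratic in h: DoF·h² − 2·s·(s−f)·h − DoF·(s−f)² = 0 ⇒ h = (s−f)·(s + √(s² + DoF²)) / DoF = 5138 × (5170 + √(5170² + 3770²)) / 3770 = 5138 × (5170 + 6398.58) / 3770 ≈ 15766 mm.
Then N = f²/(c·h) = 32² / (0.026 × 15766) = 1024 / 409.93 ≈ 2.50.

f/2.50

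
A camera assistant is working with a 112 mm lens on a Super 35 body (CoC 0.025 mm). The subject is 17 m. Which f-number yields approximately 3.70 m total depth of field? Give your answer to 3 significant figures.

f/3.20

Write h = H − f = f²/(N·c). The thin-lens limits are Dn = s·h/(h + (s−f)) and Df = s·h/(h − (s−f)), so DoF = Df − Dn = 2·s·(s−f)·h / (h² − (s−f)²).
That is a quadratic in h: DoF·h² − 2·s·(s−f)·h − DoF·(s−f)² = 0 ⇒ h = (s−f)·(s + √(s² + DoF²)) / DoF = 16888 × (17000 + √(17000² + 3700²)) / 3700 = 16888 × (17000 + 17398.0) / 3700 ≈ 157004 mm.
Then N = f²/(c·h) = 112² / (0.025 × 157004) = 12544 / 3925.1 ≈ 3.20.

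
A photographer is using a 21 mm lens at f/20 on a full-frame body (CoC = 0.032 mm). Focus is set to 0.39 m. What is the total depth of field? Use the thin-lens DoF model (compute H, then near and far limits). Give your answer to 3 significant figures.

0.586 m

Hyperfocal distance H = f²/(N·c) + f = 21²/(20 × 0.032) + 21 = 441/0.64 + 21 ≈ 710.1 mm ≈ 0.710 m.
Near limit Dn = s·(H − f)/(H + s − 2f) = 390 × (710.1 − 21) / (710.1 + 390 − 2 × 21) = 390 × 689.1 / 1058.1 ≈ 253.99 mm.
Far limit Df = s·(H − f)/(H − s) = 390 × (710.1 − 21) / (710.1 − 390) = 390 × 689.1 / 320.1 ≈ 839.63 mm.
Depth of field = Df − Dn = 839.63 − 253.99 ≈ 585.64 mm ≈ 0.586 m.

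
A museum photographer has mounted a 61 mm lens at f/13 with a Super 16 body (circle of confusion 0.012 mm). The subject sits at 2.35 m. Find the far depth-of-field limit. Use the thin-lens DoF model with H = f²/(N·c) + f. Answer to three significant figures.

Hyperfocal distance H = f²/(N·c) + f = 61²/(13 × 0.012) + 61 = 3721/0.156 + 61 ≈ 23913.6 mm ≈ 23.91 m.
Far limit Df = s·(H − f)/(H − s) = 2350 × (23913.6 − 61) / (23913.6 − 2350) = 2350 × 23852.6 / 21563.6 ≈ 2599.5 mm ≈ 2.60 m.

2.60 m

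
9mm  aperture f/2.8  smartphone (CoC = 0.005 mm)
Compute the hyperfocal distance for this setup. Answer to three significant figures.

Hyperfocal distance H = f²/(N·c) + f = 9²/(2.8 × 0.005) + 9 = 81/0.014 + 9 ≈ 5794.7 mm ≈ 5.79 m.

5.79 m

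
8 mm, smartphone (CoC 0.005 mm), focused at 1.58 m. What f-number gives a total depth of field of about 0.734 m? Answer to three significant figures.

f/1.80

Write h = H − f = f²/(N·c). The thin-lens limits are Dn = s·h/(h + (s−f)) and Df = s·h/(h − (s−f)), so DoF = Df − Dn = 2·s·(s−f)·h / (h² − (s−f)²).
That is a quadratic in h: DoF·h² − 2·s·(s−f)·h − DoF·(s−f)² = 0 ⇒ h = (s−f)·(s + √(s² + DoF²)) / DoF = 1572 × (1580 + √(1580² + 734²)) / 734 = 1572 × (1580 + 1742.17) / 734 ≈ 7115.1 mm.
Then N = f²/(c·h) = 8² / (0.005 × 7115.1) = 64 / 35.575 ≈ 1.80.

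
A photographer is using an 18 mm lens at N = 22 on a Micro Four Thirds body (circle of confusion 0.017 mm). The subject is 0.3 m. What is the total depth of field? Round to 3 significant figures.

Hyperfocal distance H = f²/(N·c) + f = 18²/(22 × 0.017) + 18 = 324/0.374 + 18 ≈ 884.3 mm ≈ 0.884 m.
Near limit Dn = s·(H − f)/(H + s − 2f) = 300 × (884.3 − 18) / (884.3 + 300 − 2 × 18) = 300 × 866.3 / 1148.3 ≈ 226.33 mm.
Far limit Df = s·(H − f)/(H − s) = 300 × (884.3 − 18) / (884.3 − 300) = 300 × 866.3 / 584.3 ≈ 444.79 mm.
Depth of field = Df − Dn = 444.79 − 226.33 ≈ 218.46 mm.

218 mm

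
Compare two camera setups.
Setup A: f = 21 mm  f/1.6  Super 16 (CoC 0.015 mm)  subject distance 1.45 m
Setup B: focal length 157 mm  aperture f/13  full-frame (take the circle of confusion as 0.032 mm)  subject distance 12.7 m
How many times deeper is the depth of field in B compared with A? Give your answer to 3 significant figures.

24.8

Setup A: H = 21²/(1.6×0.015) + 21 ≈ 18396.0 mm; DoF = Df − Dn = 1572.27 − 1345.37 ≈ 226.90 mm.
Setup B: H = 157²/(13×0.032) + 157 ≈ 59409.4 mm; DoF = Df − Dn = 16110.4 − 10481.2 ≈ 5629.2 mm.
Ratio = 5629.2 / 226.90 ≈ 24.8.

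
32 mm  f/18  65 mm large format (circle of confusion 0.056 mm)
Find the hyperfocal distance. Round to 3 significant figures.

Hyperfocal distance H = f²/(N·c) + f = 32²/(18 × 0.056) + 32 = 1024/1.008 + 32 ≈ 1047.9 mm ≈ 1.05 m.

1.05 m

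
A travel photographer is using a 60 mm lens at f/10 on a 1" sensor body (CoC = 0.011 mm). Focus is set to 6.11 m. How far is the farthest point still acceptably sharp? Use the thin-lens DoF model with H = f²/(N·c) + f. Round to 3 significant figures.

Hyperfocal distance H = f²/(N·c) + f = 60²/(10 × 0.011) + 60 = 3600/0.11 + 60 ≈ 32787.3 mm ≈ 32.79 m.
Far limit Df = s·(H − f)/(H − s) = 6110 × (32787.3 − 60) / (32787.3 − 6110) = 6110 × 32727.3 / 26677.3 ≈ 7495.7 mm ≈ 7.50 m.

7.50 m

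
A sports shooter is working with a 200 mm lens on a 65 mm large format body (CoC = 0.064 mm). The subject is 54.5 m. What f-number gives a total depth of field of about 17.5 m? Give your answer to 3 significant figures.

Write h = H − f = f²/(N·c). The thin-lens limits are Dn = s·h/(h + (s−f)) and Df = s·h/(h − (s−f)), so DoF = Df − Dn = 2·s·(s−f)·h / (h² − (s−f)²).
That is a quadratic in h: DoF·h² − 2·s·(s−f)·h − DoF·(s−f)² = 0 ⇒ h = (s−f)·(s + √(s² + DoF²)) / DoF = 54300 × (54500 + √(54500² + 17500²)) / 17500 = 54300 × (54500 + 57240.7) / 17500 ≈ 346715 mm.
Then N = f²/(c·h) = 200² / (0.064 × 346715) = 40000 / 22190 ≈ 1.80.

f/1.80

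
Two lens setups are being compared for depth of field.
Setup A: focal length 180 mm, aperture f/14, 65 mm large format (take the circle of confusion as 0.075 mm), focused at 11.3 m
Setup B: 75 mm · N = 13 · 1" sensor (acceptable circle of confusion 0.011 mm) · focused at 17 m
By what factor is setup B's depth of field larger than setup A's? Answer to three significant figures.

Setup A: H = 180²/(14×0.075) + 180 ≈ 31037.1 mm; DoF = Df − Dn = 17666.5 − 8306.6 ≈ 9359.9 mm.
Setup B: H = 75²/(13×0.011) + 75 ≈ 39410.7 mm; DoF = Df − Dn = 29839 − 11886 ≈ 17953 mm.
Ratio = 17953 / 9359.9 ≈ 1.92.

1.92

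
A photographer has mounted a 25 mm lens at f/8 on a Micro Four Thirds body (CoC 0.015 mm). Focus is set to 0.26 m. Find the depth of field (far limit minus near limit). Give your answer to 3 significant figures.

Hyperfocal distance H = f²/(N·c) + f = 25²/(8 × 0.015) + 25 = 625/0.12 + 25 ≈ 5233.3 mm ≈ 5.233 m.
Near limit Dn = s·(H − f)/(H + s − 2f) = 260 × (5233.3 − 25) / (5233.3 + 260 − 2 × 25) = 260 × 5208.3 / 5443.3 ≈ 248.775 mm.
Far limit Df = s·(H − f)/(H − s) = 260 × (5233.3 − 25) / (5233.3 − 260) = 260 × 5208.3 / 4973.3 ≈ 272.286 mm.
Depth of field = Df − Dn = 272.286 − 248.775 ≈ 23.511 mm.

23.5 mm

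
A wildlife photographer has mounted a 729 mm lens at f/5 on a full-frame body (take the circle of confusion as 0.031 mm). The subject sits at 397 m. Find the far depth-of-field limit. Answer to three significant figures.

449 m

Hyperfocal distance H = f²/(N·c) + f = 729²/(5 × 0.031) + 729 = 531441/0.155 + 729 ≈ 3429380.6 mm ≈ 3429 m.
Far limit Df = s·(H − f)/(H − s) = 397000 × (3429380.6 − 729) / (3429380.6 − 397000) = 397000 × 3428651.6 / 3032380.6 ≈ 448880 mm ≈ 449 m.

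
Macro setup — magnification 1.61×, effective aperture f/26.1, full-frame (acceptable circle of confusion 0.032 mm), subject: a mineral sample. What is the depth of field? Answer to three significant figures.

0.644 mm

At magnification m, DoF ≈ 2·N_eff·c/m² = 2 × 26.1 × 0.032 / 1.61² = 1.67 / 2.592 ≈ 0.644 mm.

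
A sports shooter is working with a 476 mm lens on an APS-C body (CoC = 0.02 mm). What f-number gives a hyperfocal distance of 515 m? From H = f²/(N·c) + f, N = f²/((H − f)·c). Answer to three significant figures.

f/22

Rearrange H = f²/(N·c) + f for N: N = f² / ((H − f)·c).
N = 476² / ((515000 − 476) × 0.02) = 226576 / 10290 ≈ 22.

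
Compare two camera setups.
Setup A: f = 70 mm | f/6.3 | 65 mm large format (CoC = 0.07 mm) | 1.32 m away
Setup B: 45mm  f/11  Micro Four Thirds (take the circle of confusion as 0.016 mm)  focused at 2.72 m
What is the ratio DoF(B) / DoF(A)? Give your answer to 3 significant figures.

Setup A: H = 70²/(6.3×0.07) + 70 ≈ 11181.1 mm; DoF = Df − Dn = 1487.32 − 1186.52 ≈ 300.80 mm.
Setup B: H = 45²/(11×0.016) + 45 ≈ 11550.7 mm; DoF = Df − Dn = 3543.9 − 2206.9 ≈ 1337.0 mm.
Ratio = 1337.0 / 300.80 ≈ 4.44.

4.44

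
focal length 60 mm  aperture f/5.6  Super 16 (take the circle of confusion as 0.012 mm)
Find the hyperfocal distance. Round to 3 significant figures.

Hyperfocal distance H = f²/(N·c) + f = 60²/(5.6 × 0.012) + 60 = 3600/0.0672 + 60 ≈ 53631.4 mm ≈ 53.6 m.

53.6 m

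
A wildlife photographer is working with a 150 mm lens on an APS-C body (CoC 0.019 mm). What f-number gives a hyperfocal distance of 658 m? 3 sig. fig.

Rearrange H = f²/(N·c) + f for N: N = f² / ((H − f)·c).
N = 150² / ((658000 − 150) × 0.019) = 22500 / 12499 ≈ 1.80.

f/1.80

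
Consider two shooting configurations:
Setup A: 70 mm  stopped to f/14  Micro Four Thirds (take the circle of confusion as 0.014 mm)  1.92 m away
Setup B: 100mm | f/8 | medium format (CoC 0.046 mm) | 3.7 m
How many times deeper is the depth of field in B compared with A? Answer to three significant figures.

3.49

Setup A: H = 70²/(14×0.014) + 70 ≈ 25070.0 mm; DoF = Df − Dn = 2073.43 − 1787.71 ≈ 285.72 mm.
Setup B: H = 100²/(8×0.046) + 100 ≈ 27273.9 mm; DoF = Df − Dn = 4265.03 − 3267.17 ≈ 997.86 mm.
Ratio = 997.86 / 285.72 ≈ 3.49.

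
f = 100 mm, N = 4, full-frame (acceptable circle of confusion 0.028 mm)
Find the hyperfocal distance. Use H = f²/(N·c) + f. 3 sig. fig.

89.4 m

Hyperfocal distance H = f²/(N·c) + f = 100²/(4 × 0.028) + 100 = 10000/0.112 + 100 ≈ 89385.7 mm ≈ 89.4 m.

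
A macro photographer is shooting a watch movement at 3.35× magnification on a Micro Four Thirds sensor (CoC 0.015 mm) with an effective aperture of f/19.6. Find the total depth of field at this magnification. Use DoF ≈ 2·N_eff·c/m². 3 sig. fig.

At magnification m, DoF ≈ 2·N_eff·c/m² = 2 × 19.6 × 0.015 / 3.35² = 0.588 / 11.22 ≈ 0.0524 mm.

0.0524 mm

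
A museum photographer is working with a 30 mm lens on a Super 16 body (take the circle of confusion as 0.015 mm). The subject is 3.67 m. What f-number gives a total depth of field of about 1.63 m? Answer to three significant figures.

Write h = H − f = f²/(N·c). The thin-lens limits are Dn = s·h/(h + (s−f)) and Df = s·h/(h − (s−f)), so DoF = Df − Dn = 2·s·(s−f)·h / (h² − (s−f)²).
That is a quadratic in h: DoF·h² − 2·s·(s−f)·h − DoF·(s−f)² = 0 ⇒ h = (s−f)·(s + √(s² + DoF²)) / DoF = 3640 × (3670 + √(3670² + 1630²)) / 1630 = 3640 × (3670 + 4015.69) / 1630 ≈ 17163 mm.
Then N = f²/(c·h) = 30² / (0.015 × 17163) = 900 / 257.45 ≈ 3.50.

f/3.50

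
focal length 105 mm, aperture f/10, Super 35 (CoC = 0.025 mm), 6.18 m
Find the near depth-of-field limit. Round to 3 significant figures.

Hyperfocal distance H = f²/(N·c) + f = 105²/(10 × 0.025) + 105 = 11025/0.25 + 105 ≈ 44205.0 mm ≈ 44.20 m.
Near limit Dn = s·(H − f)/(H + s − 2f) = 6180 × (44205.0 − 105) / (44205.0 + 6180 − 2 × 105) = 6180 × 44100.0 / 50175.0 ≈ 5431.7 mm ≈ 5.43 m.

5.43 m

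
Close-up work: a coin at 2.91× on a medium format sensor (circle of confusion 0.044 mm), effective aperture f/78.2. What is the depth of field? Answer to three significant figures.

0.813 mm

At magnification m, DoF ≈ 2·N_eff·c/m² = 2 × 78.2 × 0.044 / 2.91² = 6.882 / 8.468 ≈ 0.813 mm.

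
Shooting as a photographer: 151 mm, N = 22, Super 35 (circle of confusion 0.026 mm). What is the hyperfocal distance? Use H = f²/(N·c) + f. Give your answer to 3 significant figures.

Hyperfocal distance H = f²/(N·c) + f = 151²/(22 × 0.026) + 151 = 22801/0.572 + 151 ≈ 40012.9 mm ≈ 40.0 m.

40.0 m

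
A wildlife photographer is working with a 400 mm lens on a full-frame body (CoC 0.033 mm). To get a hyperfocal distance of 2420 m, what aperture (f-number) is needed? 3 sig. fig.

f/2.00

Rearrange H = f²/(N·c) + f for N: N = f² / ((H − f)·c).
N = 400² / ((2420000 − 400) × 0.033) = 160000 / 79847 ≈ 2.00.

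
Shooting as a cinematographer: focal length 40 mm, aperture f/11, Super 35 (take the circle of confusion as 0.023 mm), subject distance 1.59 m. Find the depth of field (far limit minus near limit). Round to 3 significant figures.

Hyperfocal distance H = f²/(N·c) + f = 40²/(11 × 0.023) + 40 = 1600/0.253 + 40 ≈ 6364.1 mm ≈ 6.364 m.
Near limit Dn = s·(H − f)/(H + s − 2f) = 1590 × (6364.1 − 40) / (6364.1 + 1590 − 2 × 40) = 1590 × 6324.1 / 7874.1 ≈ 1277.01 mm.
Far limit Df = s·(H − f)/(H − s) = 1590 × (6364.1 − 40) / (6364.1 − 1590) = 1590 × 6324.1 / 4774.1 ≈ 2106.22 mm.
Depth of field = Df − Dn = 2106.22 − 1277.01 ≈ 829.21 mm ≈ 0.829 m.

0.829 m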